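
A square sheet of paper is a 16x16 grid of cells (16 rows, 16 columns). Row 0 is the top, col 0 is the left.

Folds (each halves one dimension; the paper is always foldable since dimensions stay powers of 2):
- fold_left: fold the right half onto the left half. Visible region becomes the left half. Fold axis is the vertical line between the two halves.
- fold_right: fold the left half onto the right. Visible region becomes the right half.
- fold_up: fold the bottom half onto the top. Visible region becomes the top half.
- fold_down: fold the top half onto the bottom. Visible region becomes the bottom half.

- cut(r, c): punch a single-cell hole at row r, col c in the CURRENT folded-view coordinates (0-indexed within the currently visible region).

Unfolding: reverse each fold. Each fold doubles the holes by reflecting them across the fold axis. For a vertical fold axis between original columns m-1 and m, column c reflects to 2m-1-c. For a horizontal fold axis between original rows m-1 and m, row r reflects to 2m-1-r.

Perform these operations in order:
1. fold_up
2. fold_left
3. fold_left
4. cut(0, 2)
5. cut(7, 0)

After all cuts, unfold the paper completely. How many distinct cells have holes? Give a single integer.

Op 1 fold_up: fold axis h@8; visible region now rows[0,8) x cols[0,16) = 8x16
Op 2 fold_left: fold axis v@8; visible region now rows[0,8) x cols[0,8) = 8x8
Op 3 fold_left: fold axis v@4; visible region now rows[0,8) x cols[0,4) = 8x4
Op 4 cut(0, 2): punch at orig (0,2); cuts so far [(0, 2)]; region rows[0,8) x cols[0,4) = 8x4
Op 5 cut(7, 0): punch at orig (7,0); cuts so far [(0, 2), (7, 0)]; region rows[0,8) x cols[0,4) = 8x4
Unfold 1 (reflect across v@4): 4 holes -> [(0, 2), (0, 5), (7, 0), (7, 7)]
Unfold 2 (reflect across v@8): 8 holes -> [(0, 2), (0, 5), (0, 10), (0, 13), (7, 0), (7, 7), (7, 8), (7, 15)]
Unfold 3 (reflect across h@8): 16 holes -> [(0, 2), (0, 5), (0, 10), (0, 13), (7, 0), (7, 7), (7, 8), (7, 15), (8, 0), (8, 7), (8, 8), (8, 15), (15, 2), (15, 5), (15, 10), (15, 13)]

Answer: 16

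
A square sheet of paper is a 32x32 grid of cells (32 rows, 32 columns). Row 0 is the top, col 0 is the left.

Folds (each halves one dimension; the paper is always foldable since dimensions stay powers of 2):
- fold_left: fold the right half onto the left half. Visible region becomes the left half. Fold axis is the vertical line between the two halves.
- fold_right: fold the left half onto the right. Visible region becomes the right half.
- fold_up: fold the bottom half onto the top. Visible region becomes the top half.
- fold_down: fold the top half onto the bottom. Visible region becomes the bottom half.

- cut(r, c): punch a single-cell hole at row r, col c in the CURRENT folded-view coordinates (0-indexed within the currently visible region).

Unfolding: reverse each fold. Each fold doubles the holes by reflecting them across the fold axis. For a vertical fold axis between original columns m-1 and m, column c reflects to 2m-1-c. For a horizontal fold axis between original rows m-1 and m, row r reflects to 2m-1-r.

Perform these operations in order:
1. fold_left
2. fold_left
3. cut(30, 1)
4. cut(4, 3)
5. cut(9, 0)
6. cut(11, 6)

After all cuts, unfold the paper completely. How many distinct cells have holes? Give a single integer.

Op 1 fold_left: fold axis v@16; visible region now rows[0,32) x cols[0,16) = 32x16
Op 2 fold_left: fold axis v@8; visible region now rows[0,32) x cols[0,8) = 32x8
Op 3 cut(30, 1): punch at orig (30,1); cuts so far [(30, 1)]; region rows[0,32) x cols[0,8) = 32x8
Op 4 cut(4, 3): punch at orig (4,3); cuts so far [(4, 3), (30, 1)]; region rows[0,32) x cols[0,8) = 32x8
Op 5 cut(9, 0): punch at orig (9,0); cuts so far [(4, 3), (9, 0), (30, 1)]; region rows[0,32) x cols[0,8) = 32x8
Op 6 cut(11, 6): punch at orig (11,6); cuts so far [(4, 3), (9, 0), (11, 6), (30, 1)]; region rows[0,32) x cols[0,8) = 32x8
Unfold 1 (reflect across v@8): 8 holes -> [(4, 3), (4, 12), (9, 0), (9, 15), (11, 6), (11, 9), (30, 1), (30, 14)]
Unfold 2 (reflect across v@16): 16 holes -> [(4, 3), (4, 12), (4, 19), (4, 28), (9, 0), (9, 15), (9, 16), (9, 31), (11, 6), (11, 9), (11, 22), (11, 25), (30, 1), (30, 14), (30, 17), (30, 30)]

Answer: 16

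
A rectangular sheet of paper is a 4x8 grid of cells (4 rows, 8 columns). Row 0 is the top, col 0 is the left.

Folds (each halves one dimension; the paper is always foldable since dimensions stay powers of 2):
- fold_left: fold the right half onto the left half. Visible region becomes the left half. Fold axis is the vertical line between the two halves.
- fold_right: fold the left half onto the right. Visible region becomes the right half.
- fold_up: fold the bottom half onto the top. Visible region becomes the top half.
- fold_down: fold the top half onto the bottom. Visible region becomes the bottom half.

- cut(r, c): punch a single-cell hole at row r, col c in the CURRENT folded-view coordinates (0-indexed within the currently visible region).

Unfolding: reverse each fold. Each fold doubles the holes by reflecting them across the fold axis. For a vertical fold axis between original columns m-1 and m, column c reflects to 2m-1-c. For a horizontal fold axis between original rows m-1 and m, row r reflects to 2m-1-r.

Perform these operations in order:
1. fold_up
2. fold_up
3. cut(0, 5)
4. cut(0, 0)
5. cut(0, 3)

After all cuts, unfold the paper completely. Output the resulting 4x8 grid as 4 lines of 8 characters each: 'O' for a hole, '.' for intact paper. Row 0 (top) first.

Op 1 fold_up: fold axis h@2; visible region now rows[0,2) x cols[0,8) = 2x8
Op 2 fold_up: fold axis h@1; visible region now rows[0,1) x cols[0,8) = 1x8
Op 3 cut(0, 5): punch at orig (0,5); cuts so far [(0, 5)]; region rows[0,1) x cols[0,8) = 1x8
Op 4 cut(0, 0): punch at orig (0,0); cuts so far [(0, 0), (0, 5)]; region rows[0,1) x cols[0,8) = 1x8
Op 5 cut(0, 3): punch at orig (0,3); cuts so far [(0, 0), (0, 3), (0, 5)]; region rows[0,1) x cols[0,8) = 1x8
Unfold 1 (reflect across h@1): 6 holes -> [(0, 0), (0, 3), (0, 5), (1, 0), (1, 3), (1, 5)]
Unfold 2 (reflect across h@2): 12 holes -> [(0, 0), (0, 3), (0, 5), (1, 0), (1, 3), (1, 5), (2, 0), (2, 3), (2, 5), (3, 0), (3, 3), (3, 5)]

Answer: O..O.O..
O..O.O..
O..O.O..
O..O.O..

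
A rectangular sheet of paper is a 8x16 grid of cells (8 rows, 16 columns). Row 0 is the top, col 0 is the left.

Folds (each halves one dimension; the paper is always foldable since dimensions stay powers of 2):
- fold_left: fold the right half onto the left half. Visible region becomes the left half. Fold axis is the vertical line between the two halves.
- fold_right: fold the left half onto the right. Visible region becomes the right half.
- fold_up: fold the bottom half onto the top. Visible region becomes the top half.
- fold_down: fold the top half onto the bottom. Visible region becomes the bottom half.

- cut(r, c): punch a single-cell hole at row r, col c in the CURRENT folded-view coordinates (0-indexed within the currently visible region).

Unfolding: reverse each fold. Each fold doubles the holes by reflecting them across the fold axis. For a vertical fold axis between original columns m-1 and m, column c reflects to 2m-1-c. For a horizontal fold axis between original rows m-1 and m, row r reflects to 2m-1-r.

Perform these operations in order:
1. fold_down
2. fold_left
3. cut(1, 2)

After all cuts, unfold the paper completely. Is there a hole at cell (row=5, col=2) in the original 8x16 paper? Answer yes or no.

Op 1 fold_down: fold axis h@4; visible region now rows[4,8) x cols[0,16) = 4x16
Op 2 fold_left: fold axis v@8; visible region now rows[4,8) x cols[0,8) = 4x8
Op 3 cut(1, 2): punch at orig (5,2); cuts so far [(5, 2)]; region rows[4,8) x cols[0,8) = 4x8
Unfold 1 (reflect across v@8): 2 holes -> [(5, 2), (5, 13)]
Unfold 2 (reflect across h@4): 4 holes -> [(2, 2), (2, 13), (5, 2), (5, 13)]
Holes: [(2, 2), (2, 13), (5, 2), (5, 13)]

Answer: yes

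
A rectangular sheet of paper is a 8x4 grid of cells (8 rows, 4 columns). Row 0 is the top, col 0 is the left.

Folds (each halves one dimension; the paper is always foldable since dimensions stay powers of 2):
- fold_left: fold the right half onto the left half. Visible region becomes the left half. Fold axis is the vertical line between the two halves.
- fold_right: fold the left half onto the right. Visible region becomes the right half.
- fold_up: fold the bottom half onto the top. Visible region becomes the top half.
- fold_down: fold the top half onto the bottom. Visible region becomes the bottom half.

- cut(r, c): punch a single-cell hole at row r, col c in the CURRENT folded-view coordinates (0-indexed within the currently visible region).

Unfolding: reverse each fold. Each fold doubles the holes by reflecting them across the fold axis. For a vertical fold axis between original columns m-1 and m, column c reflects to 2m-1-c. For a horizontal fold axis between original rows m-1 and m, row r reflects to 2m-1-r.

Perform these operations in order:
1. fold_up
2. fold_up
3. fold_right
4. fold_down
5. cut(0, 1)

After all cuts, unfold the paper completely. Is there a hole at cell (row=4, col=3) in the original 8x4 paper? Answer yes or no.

Answer: yes

Derivation:
Op 1 fold_up: fold axis h@4; visible region now rows[0,4) x cols[0,4) = 4x4
Op 2 fold_up: fold axis h@2; visible region now rows[0,2) x cols[0,4) = 2x4
Op 3 fold_right: fold axis v@2; visible region now rows[0,2) x cols[2,4) = 2x2
Op 4 fold_down: fold axis h@1; visible region now rows[1,2) x cols[2,4) = 1x2
Op 5 cut(0, 1): punch at orig (1,3); cuts so far [(1, 3)]; region rows[1,2) x cols[2,4) = 1x2
Unfold 1 (reflect across h@1): 2 holes -> [(0, 3), (1, 3)]
Unfold 2 (reflect across v@2): 4 holes -> [(0, 0), (0, 3), (1, 0), (1, 3)]
Unfold 3 (reflect across h@2): 8 holes -> [(0, 0), (0, 3), (1, 0), (1, 3), (2, 0), (2, 3), (3, 0), (3, 3)]
Unfold 4 (reflect across h@4): 16 holes -> [(0, 0), (0, 3), (1, 0), (1, 3), (2, 0), (2, 3), (3, 0), (3, 3), (4, 0), (4, 3), (5, 0), (5, 3), (6, 0), (6, 3), (7, 0), (7, 3)]
Holes: [(0, 0), (0, 3), (1, 0), (1, 3), (2, 0), (2, 3), (3, 0), (3, 3), (4, 0), (4, 3), (5, 0), (5, 3), (6, 0), (6, 3), (7, 0), (7, 3)]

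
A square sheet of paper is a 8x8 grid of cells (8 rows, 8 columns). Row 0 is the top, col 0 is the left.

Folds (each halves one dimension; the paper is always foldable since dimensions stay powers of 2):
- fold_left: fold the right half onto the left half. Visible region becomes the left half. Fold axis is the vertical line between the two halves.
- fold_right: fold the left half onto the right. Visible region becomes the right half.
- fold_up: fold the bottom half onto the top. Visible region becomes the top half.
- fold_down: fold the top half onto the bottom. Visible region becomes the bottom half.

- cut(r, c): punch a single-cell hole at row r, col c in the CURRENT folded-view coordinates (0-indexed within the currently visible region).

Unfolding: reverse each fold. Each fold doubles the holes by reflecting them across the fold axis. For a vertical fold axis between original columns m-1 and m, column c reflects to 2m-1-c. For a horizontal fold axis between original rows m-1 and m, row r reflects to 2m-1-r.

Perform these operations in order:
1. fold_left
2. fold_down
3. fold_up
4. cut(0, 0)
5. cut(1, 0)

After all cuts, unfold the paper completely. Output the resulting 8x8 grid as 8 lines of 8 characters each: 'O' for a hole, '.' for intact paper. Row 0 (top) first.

Answer: O......O
O......O
O......O
O......O
O......O
O......O
O......O
O......O

Derivation:
Op 1 fold_left: fold axis v@4; visible region now rows[0,8) x cols[0,4) = 8x4
Op 2 fold_down: fold axis h@4; visible region now rows[4,8) x cols[0,4) = 4x4
Op 3 fold_up: fold axis h@6; visible region now rows[4,6) x cols[0,4) = 2x4
Op 4 cut(0, 0): punch at orig (4,0); cuts so far [(4, 0)]; region rows[4,6) x cols[0,4) = 2x4
Op 5 cut(1, 0): punch at orig (5,0); cuts so far [(4, 0), (5, 0)]; region rows[4,6) x cols[0,4) = 2x4
Unfold 1 (reflect across h@6): 4 holes -> [(4, 0), (5, 0), (6, 0), (7, 0)]
Unfold 2 (reflect across h@4): 8 holes -> [(0, 0), (1, 0), (2, 0), (3, 0), (4, 0), (5, 0), (6, 0), (7, 0)]
Unfold 3 (reflect across v@4): 16 holes -> [(0, 0), (0, 7), (1, 0), (1, 7), (2, 0), (2, 7), (3, 0), (3, 7), (4, 0), (4, 7), (5, 0), (5, 7), (6, 0), (6, 7), (7, 0), (7, 7)]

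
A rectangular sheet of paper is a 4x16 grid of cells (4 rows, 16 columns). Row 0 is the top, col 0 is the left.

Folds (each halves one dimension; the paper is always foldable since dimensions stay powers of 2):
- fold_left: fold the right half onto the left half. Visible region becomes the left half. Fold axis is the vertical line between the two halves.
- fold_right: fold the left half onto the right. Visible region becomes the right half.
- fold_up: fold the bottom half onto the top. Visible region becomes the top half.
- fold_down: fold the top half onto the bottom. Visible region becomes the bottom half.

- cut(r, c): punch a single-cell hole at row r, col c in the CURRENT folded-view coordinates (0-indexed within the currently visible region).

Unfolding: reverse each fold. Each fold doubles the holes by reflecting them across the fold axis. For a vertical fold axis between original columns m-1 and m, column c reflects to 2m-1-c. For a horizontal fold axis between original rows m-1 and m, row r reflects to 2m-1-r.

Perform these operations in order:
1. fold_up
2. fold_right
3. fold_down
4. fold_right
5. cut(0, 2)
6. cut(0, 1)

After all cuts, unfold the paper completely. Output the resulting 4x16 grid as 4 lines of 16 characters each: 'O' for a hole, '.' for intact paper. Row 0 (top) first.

Op 1 fold_up: fold axis h@2; visible region now rows[0,2) x cols[0,16) = 2x16
Op 2 fold_right: fold axis v@8; visible region now rows[0,2) x cols[8,16) = 2x8
Op 3 fold_down: fold axis h@1; visible region now rows[1,2) x cols[8,16) = 1x8
Op 4 fold_right: fold axis v@12; visible region now rows[1,2) x cols[12,16) = 1x4
Op 5 cut(0, 2): punch at orig (1,14); cuts so far [(1, 14)]; region rows[1,2) x cols[12,16) = 1x4
Op 6 cut(0, 1): punch at orig (1,13); cuts so far [(1, 13), (1, 14)]; region rows[1,2) x cols[12,16) = 1x4
Unfold 1 (reflect across v@12): 4 holes -> [(1, 9), (1, 10), (1, 13), (1, 14)]
Unfold 2 (reflect across h@1): 8 holes -> [(0, 9), (0, 10), (0, 13), (0, 14), (1, 9), (1, 10), (1, 13), (1, 14)]
Unfold 3 (reflect across v@8): 16 holes -> [(0, 1), (0, 2), (0, 5), (0, 6), (0, 9), (0, 10), (0, 13), (0, 14), (1, 1), (1, 2), (1, 5), (1, 6), (1, 9), (1, 10), (1, 13), (1, 14)]
Unfold 4 (reflect across h@2): 32 holes -> [(0, 1), (0, 2), (0, 5), (0, 6), (0, 9), (0, 10), (0, 13), (0, 14), (1, 1), (1, 2), (1, 5), (1, 6), (1, 9), (1, 10), (1, 13), (1, 14), (2, 1), (2, 2), (2, 5), (2, 6), (2, 9), (2, 10), (2, 13), (2, 14), (3, 1), (3, 2), (3, 5), (3, 6), (3, 9), (3, 10), (3, 13), (3, 14)]

Answer: .OO..OO..OO..OO.
.OO..OO..OO..OO.
.OO..OO..OO..OO.
.OO..OO..OO..OO.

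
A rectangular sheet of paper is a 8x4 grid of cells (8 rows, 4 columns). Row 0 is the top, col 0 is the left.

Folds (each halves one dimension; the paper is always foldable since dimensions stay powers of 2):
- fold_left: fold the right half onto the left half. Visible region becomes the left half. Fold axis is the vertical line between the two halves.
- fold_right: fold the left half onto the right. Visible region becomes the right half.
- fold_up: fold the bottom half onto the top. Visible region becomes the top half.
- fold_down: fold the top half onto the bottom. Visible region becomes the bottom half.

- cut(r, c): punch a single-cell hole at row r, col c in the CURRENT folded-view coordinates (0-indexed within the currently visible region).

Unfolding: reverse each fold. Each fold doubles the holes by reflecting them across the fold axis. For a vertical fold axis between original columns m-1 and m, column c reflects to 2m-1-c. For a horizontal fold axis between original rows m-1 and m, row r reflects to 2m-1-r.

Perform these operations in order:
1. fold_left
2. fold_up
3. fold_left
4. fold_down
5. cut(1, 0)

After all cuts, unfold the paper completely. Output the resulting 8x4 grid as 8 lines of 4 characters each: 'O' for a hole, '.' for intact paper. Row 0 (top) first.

Op 1 fold_left: fold axis v@2; visible region now rows[0,8) x cols[0,2) = 8x2
Op 2 fold_up: fold axis h@4; visible region now rows[0,4) x cols[0,2) = 4x2
Op 3 fold_left: fold axis v@1; visible region now rows[0,4) x cols[0,1) = 4x1
Op 4 fold_down: fold axis h@2; visible region now rows[2,4) x cols[0,1) = 2x1
Op 5 cut(1, 0): punch at orig (3,0); cuts so far [(3, 0)]; region rows[2,4) x cols[0,1) = 2x1
Unfold 1 (reflect across h@2): 2 holes -> [(0, 0), (3, 0)]
Unfold 2 (reflect across v@1): 4 holes -> [(0, 0), (0, 1), (3, 0), (3, 1)]
Unfold 3 (reflect across h@4): 8 holes -> [(0, 0), (0, 1), (3, 0), (3, 1), (4, 0), (4, 1), (7, 0), (7, 1)]
Unfold 4 (reflect across v@2): 16 holes -> [(0, 0), (0, 1), (0, 2), (0, 3), (3, 0), (3, 1), (3, 2), (3, 3), (4, 0), (4, 1), (4, 2), (4, 3), (7, 0), (7, 1), (7, 2), (7, 3)]

Answer: OOOO
....
....
OOOO
OOOO
....
....
OOOO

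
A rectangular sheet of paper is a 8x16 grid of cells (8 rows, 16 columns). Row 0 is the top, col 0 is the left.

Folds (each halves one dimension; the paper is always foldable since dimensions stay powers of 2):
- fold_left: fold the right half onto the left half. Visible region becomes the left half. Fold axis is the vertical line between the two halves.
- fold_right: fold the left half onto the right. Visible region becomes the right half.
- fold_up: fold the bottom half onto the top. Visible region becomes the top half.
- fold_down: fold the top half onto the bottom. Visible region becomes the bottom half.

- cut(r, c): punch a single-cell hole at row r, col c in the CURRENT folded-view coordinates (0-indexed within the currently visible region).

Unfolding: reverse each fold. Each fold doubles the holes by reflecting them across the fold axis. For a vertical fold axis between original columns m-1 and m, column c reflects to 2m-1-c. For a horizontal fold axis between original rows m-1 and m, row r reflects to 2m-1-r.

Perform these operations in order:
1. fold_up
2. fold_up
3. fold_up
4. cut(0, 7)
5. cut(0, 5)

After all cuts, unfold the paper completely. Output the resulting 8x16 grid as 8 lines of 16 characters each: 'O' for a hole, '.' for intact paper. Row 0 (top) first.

Answer: .....O.O........
.....O.O........
.....O.O........
.....O.O........
.....O.O........
.....O.O........
.....O.O........
.....O.O........

Derivation:
Op 1 fold_up: fold axis h@4; visible region now rows[0,4) x cols[0,16) = 4x16
Op 2 fold_up: fold axis h@2; visible region now rows[0,2) x cols[0,16) = 2x16
Op 3 fold_up: fold axis h@1; visible region now rows[0,1) x cols[0,16) = 1x16
Op 4 cut(0, 7): punch at orig (0,7); cuts so far [(0, 7)]; region rows[0,1) x cols[0,16) = 1x16
Op 5 cut(0, 5): punch at orig (0,5); cuts so far [(0, 5), (0, 7)]; region rows[0,1) x cols[0,16) = 1x16
Unfold 1 (reflect across h@1): 4 holes -> [(0, 5), (0, 7), (1, 5), (1, 7)]
Unfold 2 (reflect across h@2): 8 holes -> [(0, 5), (0, 7), (1, 5), (1, 7), (2, 5), (2, 7), (3, 5), (3, 7)]
Unfold 3 (reflect across h@4): 16 holes -> [(0, 5), (0, 7), (1, 5), (1, 7), (2, 5), (2, 7), (3, 5), (3, 7), (4, 5), (4, 7), (5, 5), (5, 7), (6, 5), (6, 7), (7, 5), (7, 7)]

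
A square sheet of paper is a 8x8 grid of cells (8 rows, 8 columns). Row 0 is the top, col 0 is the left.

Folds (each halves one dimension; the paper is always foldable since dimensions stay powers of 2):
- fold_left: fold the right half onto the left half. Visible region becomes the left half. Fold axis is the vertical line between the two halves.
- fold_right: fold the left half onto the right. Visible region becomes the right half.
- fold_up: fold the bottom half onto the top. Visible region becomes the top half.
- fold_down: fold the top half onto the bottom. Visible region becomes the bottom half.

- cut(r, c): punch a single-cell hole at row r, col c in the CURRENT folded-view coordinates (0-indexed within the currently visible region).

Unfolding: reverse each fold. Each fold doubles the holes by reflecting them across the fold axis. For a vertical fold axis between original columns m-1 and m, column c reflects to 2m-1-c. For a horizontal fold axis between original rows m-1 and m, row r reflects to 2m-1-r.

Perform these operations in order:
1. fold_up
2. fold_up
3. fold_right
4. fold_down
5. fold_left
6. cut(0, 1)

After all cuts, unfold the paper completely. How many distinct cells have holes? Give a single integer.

Answer: 32

Derivation:
Op 1 fold_up: fold axis h@4; visible region now rows[0,4) x cols[0,8) = 4x8
Op 2 fold_up: fold axis h@2; visible region now rows[0,2) x cols[0,8) = 2x8
Op 3 fold_right: fold axis v@4; visible region now rows[0,2) x cols[4,8) = 2x4
Op 4 fold_down: fold axis h@1; visible region now rows[1,2) x cols[4,8) = 1x4
Op 5 fold_left: fold axis v@6; visible region now rows[1,2) x cols[4,6) = 1x2
Op 6 cut(0, 1): punch at orig (1,5); cuts so far [(1, 5)]; region rows[1,2) x cols[4,6) = 1x2
Unfold 1 (reflect across v@6): 2 holes -> [(1, 5), (1, 6)]
Unfold 2 (reflect across h@1): 4 holes -> [(0, 5), (0, 6), (1, 5), (1, 6)]
Unfold 3 (reflect across v@4): 8 holes -> [(0, 1), (0, 2), (0, 5), (0, 6), (1, 1), (1, 2), (1, 5), (1, 6)]
Unfold 4 (reflect across h@2): 16 holes -> [(0, 1), (0, 2), (0, 5), (0, 6), (1, 1), (1, 2), (1, 5), (1, 6), (2, 1), (2, 2), (2, 5), (2, 6), (3, 1), (3, 2), (3, 5), (3, 6)]
Unfold 5 (reflect across h@4): 32 holes -> [(0, 1), (0, 2), (0, 5), (0, 6), (1, 1), (1, 2), (1, 5), (1, 6), (2, 1), (2, 2), (2, 5), (2, 6), (3, 1), (3, 2), (3, 5), (3, 6), (4, 1), (4, 2), (4, 5), (4, 6), (5, 1), (5, 2), (5, 5), (5, 6), (6, 1), (6, 2), (6, 5), (6, 6), (7, 1), (7, 2), (7, 5), (7, 6)]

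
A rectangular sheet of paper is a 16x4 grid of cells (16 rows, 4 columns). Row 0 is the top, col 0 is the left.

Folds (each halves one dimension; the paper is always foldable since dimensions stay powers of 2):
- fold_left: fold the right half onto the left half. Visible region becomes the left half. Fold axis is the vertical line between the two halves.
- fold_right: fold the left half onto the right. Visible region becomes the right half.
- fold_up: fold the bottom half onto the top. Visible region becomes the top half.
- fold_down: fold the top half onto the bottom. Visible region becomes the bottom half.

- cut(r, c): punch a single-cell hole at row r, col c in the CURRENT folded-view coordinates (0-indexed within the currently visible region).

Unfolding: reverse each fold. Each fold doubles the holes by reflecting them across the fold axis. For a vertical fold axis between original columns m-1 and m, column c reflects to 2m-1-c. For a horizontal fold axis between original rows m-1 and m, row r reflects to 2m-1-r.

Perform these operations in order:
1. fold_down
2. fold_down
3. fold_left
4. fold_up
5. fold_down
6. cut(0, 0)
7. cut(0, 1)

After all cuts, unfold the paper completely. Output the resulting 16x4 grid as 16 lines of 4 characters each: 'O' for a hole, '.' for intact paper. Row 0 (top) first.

Answer: OOOO
OOOO
OOOO
OOOO
OOOO
OOOO
OOOO
OOOO
OOOO
OOOO
OOOO
OOOO
OOOO
OOOO
OOOO
OOOO

Derivation:
Op 1 fold_down: fold axis h@8; visible region now rows[8,16) x cols[0,4) = 8x4
Op 2 fold_down: fold axis h@12; visible region now rows[12,16) x cols[0,4) = 4x4
Op 3 fold_left: fold axis v@2; visible region now rows[12,16) x cols[0,2) = 4x2
Op 4 fold_up: fold axis h@14; visible region now rows[12,14) x cols[0,2) = 2x2
Op 5 fold_down: fold axis h@13; visible region now rows[13,14) x cols[0,2) = 1x2
Op 6 cut(0, 0): punch at orig (13,0); cuts so far [(13, 0)]; region rows[13,14) x cols[0,2) = 1x2
Op 7 cut(0, 1): punch at orig (13,1); cuts so far [(13, 0), (13, 1)]; region rows[13,14) x cols[0,2) = 1x2
Unfold 1 (reflect across h@13): 4 holes -> [(12, 0), (12, 1), (13, 0), (13, 1)]
Unfold 2 (reflect across h@14): 8 holes -> [(12, 0), (12, 1), (13, 0), (13, 1), (14, 0), (14, 1), (15, 0), (15, 1)]
Unfold 3 (reflect across v@2): 16 holes -> [(12, 0), (12, 1), (12, 2), (12, 3), (13, 0), (13, 1), (13, 2), (13, 3), (14, 0), (14, 1), (14, 2), (14, 3), (15, 0), (15, 1), (15, 2), (15, 3)]
Unfold 4 (reflect across h@12): 32 holes -> [(8, 0), (8, 1), (8, 2), (8, 3), (9, 0), (9, 1), (9, 2), (9, 3), (10, 0), (10, 1), (10, 2), (10, 3), (11, 0), (11, 1), (11, 2), (11, 3), (12, 0), (12, 1), (12, 2), (12, 3), (13, 0), (13, 1), (13, 2), (13, 3), (14, 0), (14, 1), (14, 2), (14, 3), (15, 0), (15, 1), (15, 2), (15, 3)]
Unfold 5 (reflect across h@8): 64 holes -> [(0, 0), (0, 1), (0, 2), (0, 3), (1, 0), (1, 1), (1, 2), (1, 3), (2, 0), (2, 1), (2, 2), (2, 3), (3, 0), (3, 1), (3, 2), (3, 3), (4, 0), (4, 1), (4, 2), (4, 3), (5, 0), (5, 1), (5, 2), (5, 3), (6, 0), (6, 1), (6, 2), (6, 3), (7, 0), (7, 1), (7, 2), (7, 3), (8, 0), (8, 1), (8, 2), (8, 3), (9, 0), (9, 1), (9, 2), (9, 3), (10, 0), (10, 1), (10, 2), (10, 3), (11, 0), (11, 1), (11, 2), (11, 3), (12, 0), (12, 1), (12, 2), (12, 3), (13, 0), (13, 1), (13, 2), (13, 3), (14, 0), (14, 1), (14, 2), (14, 3), (15, 0), (15, 1), (15, 2), (15, 3)]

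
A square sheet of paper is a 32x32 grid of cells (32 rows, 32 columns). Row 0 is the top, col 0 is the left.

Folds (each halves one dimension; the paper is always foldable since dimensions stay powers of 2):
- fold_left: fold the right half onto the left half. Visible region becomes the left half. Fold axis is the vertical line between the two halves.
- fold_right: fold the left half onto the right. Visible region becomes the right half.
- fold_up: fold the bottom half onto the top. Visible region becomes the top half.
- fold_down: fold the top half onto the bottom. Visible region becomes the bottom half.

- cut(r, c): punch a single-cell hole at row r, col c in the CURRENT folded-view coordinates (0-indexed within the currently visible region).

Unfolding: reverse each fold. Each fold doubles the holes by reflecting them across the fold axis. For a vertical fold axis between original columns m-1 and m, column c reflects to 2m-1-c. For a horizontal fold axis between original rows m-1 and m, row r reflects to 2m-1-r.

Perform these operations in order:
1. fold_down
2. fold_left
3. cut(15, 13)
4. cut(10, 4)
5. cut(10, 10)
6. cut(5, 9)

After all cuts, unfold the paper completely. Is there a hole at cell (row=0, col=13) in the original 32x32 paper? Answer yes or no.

Op 1 fold_down: fold axis h@16; visible region now rows[16,32) x cols[0,32) = 16x32
Op 2 fold_left: fold axis v@16; visible region now rows[16,32) x cols[0,16) = 16x16
Op 3 cut(15, 13): punch at orig (31,13); cuts so far [(31, 13)]; region rows[16,32) x cols[0,16) = 16x16
Op 4 cut(10, 4): punch at orig (26,4); cuts so far [(26, 4), (31, 13)]; region rows[16,32) x cols[0,16) = 16x16
Op 5 cut(10, 10): punch at orig (26,10); cuts so far [(26, 4), (26, 10), (31, 13)]; region rows[16,32) x cols[0,16) = 16x16
Op 6 cut(5, 9): punch at orig (21,9); cuts so far [(21, 9), (26, 4), (26, 10), (31, 13)]; region rows[16,32) x cols[0,16) = 16x16
Unfold 1 (reflect across v@16): 8 holes -> [(21, 9), (21, 22), (26, 4), (26, 10), (26, 21), (26, 27), (31, 13), (31, 18)]
Unfold 2 (reflect across h@16): 16 holes -> [(0, 13), (0, 18), (5, 4), (5, 10), (5, 21), (5, 27), (10, 9), (10, 22), (21, 9), (21, 22), (26, 4), (26, 10), (26, 21), (26, 27), (31, 13), (31, 18)]
Holes: [(0, 13), (0, 18), (5, 4), (5, 10), (5, 21), (5, 27), (10, 9), (10, 22), (21, 9), (21, 22), (26, 4), (26, 10), (26, 21), (26, 27), (31, 13), (31, 18)]

Answer: yes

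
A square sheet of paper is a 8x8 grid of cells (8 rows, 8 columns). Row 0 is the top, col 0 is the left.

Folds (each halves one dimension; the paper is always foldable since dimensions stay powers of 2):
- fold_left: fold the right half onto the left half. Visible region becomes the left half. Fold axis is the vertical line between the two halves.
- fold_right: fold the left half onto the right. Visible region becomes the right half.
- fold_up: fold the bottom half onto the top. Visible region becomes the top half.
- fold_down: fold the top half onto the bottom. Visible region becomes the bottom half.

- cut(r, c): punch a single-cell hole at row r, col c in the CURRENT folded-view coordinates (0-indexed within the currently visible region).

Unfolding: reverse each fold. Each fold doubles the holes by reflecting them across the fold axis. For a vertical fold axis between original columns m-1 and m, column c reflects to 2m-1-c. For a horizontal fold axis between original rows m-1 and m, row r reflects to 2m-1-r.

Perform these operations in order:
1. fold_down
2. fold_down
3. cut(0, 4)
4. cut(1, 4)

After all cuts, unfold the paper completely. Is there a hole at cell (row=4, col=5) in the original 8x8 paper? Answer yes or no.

Op 1 fold_down: fold axis h@4; visible region now rows[4,8) x cols[0,8) = 4x8
Op 2 fold_down: fold axis h@6; visible region now rows[6,8) x cols[0,8) = 2x8
Op 3 cut(0, 4): punch at orig (6,4); cuts so far [(6, 4)]; region rows[6,8) x cols[0,8) = 2x8
Op 4 cut(1, 4): punch at orig (7,4); cuts so far [(6, 4), (7, 4)]; region rows[6,8) x cols[0,8) = 2x8
Unfold 1 (reflect across h@6): 4 holes -> [(4, 4), (5, 4), (6, 4), (7, 4)]
Unfold 2 (reflect across h@4): 8 holes -> [(0, 4), (1, 4), (2, 4), (3, 4), (4, 4), (5, 4), (6, 4), (7, 4)]
Holes: [(0, 4), (1, 4), (2, 4), (3, 4), (4, 4), (5, 4), (6, 4), (7, 4)]

Answer: no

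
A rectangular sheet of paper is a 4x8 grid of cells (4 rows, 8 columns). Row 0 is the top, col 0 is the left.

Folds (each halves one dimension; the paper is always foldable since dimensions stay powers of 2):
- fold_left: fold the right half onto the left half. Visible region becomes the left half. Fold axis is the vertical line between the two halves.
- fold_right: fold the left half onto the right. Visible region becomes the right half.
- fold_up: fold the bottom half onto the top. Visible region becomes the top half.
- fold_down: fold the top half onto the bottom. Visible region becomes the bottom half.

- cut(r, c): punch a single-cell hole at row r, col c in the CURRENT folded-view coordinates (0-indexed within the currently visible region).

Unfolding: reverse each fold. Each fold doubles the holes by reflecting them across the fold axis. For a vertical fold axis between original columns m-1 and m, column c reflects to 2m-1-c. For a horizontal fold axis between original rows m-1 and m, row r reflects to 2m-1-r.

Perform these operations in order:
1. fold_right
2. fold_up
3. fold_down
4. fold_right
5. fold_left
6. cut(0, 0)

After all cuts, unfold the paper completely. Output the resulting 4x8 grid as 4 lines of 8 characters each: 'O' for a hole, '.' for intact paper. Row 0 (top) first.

Op 1 fold_right: fold axis v@4; visible region now rows[0,4) x cols[4,8) = 4x4
Op 2 fold_up: fold axis h@2; visible region now rows[0,2) x cols[4,8) = 2x4
Op 3 fold_down: fold axis h@1; visible region now rows[1,2) x cols[4,8) = 1x4
Op 4 fold_right: fold axis v@6; visible region now rows[1,2) x cols[6,8) = 1x2
Op 5 fold_left: fold axis v@7; visible region now rows[1,2) x cols[6,7) = 1x1
Op 6 cut(0, 0): punch at orig (1,6); cuts so far [(1, 6)]; region rows[1,2) x cols[6,7) = 1x1
Unfold 1 (reflect across v@7): 2 holes -> [(1, 6), (1, 7)]
Unfold 2 (reflect across v@6): 4 holes -> [(1, 4), (1, 5), (1, 6), (1, 7)]
Unfold 3 (reflect across h@1): 8 holes -> [(0, 4), (0, 5), (0, 6), (0, 7), (1, 4), (1, 5), (1, 6), (1, 7)]
Unfold 4 (reflect across h@2): 16 holes -> [(0, 4), (0, 5), (0, 6), (0, 7), (1, 4), (1, 5), (1, 6), (1, 7), (2, 4), (2, 5), (2, 6), (2, 7), (3, 4), (3, 5), (3, 6), (3, 7)]
Unfold 5 (reflect across v@4): 32 holes -> [(0, 0), (0, 1), (0, 2), (0, 3), (0, 4), (0, 5), (0, 6), (0, 7), (1, 0), (1, 1), (1, 2), (1, 3), (1, 4), (1, 5), (1, 6), (1, 7), (2, 0), (2, 1), (2, 2), (2, 3), (2, 4), (2, 5), (2, 6), (2, 7), (3, 0), (3, 1), (3, 2), (3, 3), (3, 4), (3, 5), (3, 6), (3, 7)]

Answer: OOOOOOOO
OOOOOOOO
OOOOOOOO
OOOOOOOO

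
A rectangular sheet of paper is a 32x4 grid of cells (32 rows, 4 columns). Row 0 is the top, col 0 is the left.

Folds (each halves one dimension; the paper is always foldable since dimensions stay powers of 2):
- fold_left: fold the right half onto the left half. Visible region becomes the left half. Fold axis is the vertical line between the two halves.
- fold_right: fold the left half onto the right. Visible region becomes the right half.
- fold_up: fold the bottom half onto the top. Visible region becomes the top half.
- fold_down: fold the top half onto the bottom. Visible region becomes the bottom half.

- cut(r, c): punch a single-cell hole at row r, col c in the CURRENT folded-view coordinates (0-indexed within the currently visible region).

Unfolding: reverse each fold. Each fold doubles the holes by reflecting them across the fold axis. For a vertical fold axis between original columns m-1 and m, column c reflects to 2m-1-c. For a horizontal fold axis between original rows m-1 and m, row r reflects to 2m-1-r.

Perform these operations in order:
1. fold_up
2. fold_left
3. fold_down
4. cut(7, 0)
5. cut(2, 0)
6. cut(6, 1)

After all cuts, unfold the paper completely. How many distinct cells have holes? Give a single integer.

Answer: 24

Derivation:
Op 1 fold_up: fold axis h@16; visible region now rows[0,16) x cols[0,4) = 16x4
Op 2 fold_left: fold axis v@2; visible region now rows[0,16) x cols[0,2) = 16x2
Op 3 fold_down: fold axis h@8; visible region now rows[8,16) x cols[0,2) = 8x2
Op 4 cut(7, 0): punch at orig (15,0); cuts so far [(15, 0)]; region rows[8,16) x cols[0,2) = 8x2
Op 5 cut(2, 0): punch at orig (10,0); cuts so far [(10, 0), (15, 0)]; region rows[8,16) x cols[0,2) = 8x2
Op 6 cut(6, 1): punch at orig (14,1); cuts so far [(10, 0), (14, 1), (15, 0)]; region rows[8,16) x cols[0,2) = 8x2
Unfold 1 (reflect across h@8): 6 holes -> [(0, 0), (1, 1), (5, 0), (10, 0), (14, 1), (15, 0)]
Unfold 2 (reflect across v@2): 12 holes -> [(0, 0), (0, 3), (1, 1), (1, 2), (5, 0), (5, 3), (10, 0), (10, 3), (14, 1), (14, 2), (15, 0), (15, 3)]
Unfold 3 (reflect across h@16): 24 holes -> [(0, 0), (0, 3), (1, 1), (1, 2), (5, 0), (5, 3), (10, 0), (10, 3), (14, 1), (14, 2), (15, 0), (15, 3), (16, 0), (16, 3), (17, 1), (17, 2), (21, 0), (21, 3), (26, 0), (26, 3), (30, 1), (30, 2), (31, 0), (31, 3)]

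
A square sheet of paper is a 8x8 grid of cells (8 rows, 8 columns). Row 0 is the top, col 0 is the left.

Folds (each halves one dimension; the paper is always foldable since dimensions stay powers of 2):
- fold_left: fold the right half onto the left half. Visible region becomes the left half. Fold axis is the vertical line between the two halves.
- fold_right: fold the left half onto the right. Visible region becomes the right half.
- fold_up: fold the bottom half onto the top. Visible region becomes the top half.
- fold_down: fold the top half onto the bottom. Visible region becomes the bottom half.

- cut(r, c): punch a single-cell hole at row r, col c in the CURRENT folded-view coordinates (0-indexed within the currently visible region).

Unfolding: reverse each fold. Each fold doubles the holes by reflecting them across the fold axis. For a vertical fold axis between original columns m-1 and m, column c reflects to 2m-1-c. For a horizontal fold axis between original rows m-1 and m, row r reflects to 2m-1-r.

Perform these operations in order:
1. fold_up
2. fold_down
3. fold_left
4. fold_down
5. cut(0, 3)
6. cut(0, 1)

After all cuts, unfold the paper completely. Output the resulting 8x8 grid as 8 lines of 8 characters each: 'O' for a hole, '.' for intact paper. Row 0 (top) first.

Op 1 fold_up: fold axis h@4; visible region now rows[0,4) x cols[0,8) = 4x8
Op 2 fold_down: fold axis h@2; visible region now rows[2,4) x cols[0,8) = 2x8
Op 3 fold_left: fold axis v@4; visible region now rows[2,4) x cols[0,4) = 2x4
Op 4 fold_down: fold axis h@3; visible region now rows[3,4) x cols[0,4) = 1x4
Op 5 cut(0, 3): punch at orig (3,3); cuts so far [(3, 3)]; region rows[3,4) x cols[0,4) = 1x4
Op 6 cut(0, 1): punch at orig (3,1); cuts so far [(3, 1), (3, 3)]; region rows[3,4) x cols[0,4) = 1x4
Unfold 1 (reflect across h@3): 4 holes -> [(2, 1), (2, 3), (3, 1), (3, 3)]
Unfold 2 (reflect across v@4): 8 holes -> [(2, 1), (2, 3), (2, 4), (2, 6), (3, 1), (3, 3), (3, 4), (3, 6)]
Unfold 3 (reflect across h@2): 16 holes -> [(0, 1), (0, 3), (0, 4), (0, 6), (1, 1), (1, 3), (1, 4), (1, 6), (2, 1), (2, 3), (2, 4), (2, 6), (3, 1), (3, 3), (3, 4), (3, 6)]
Unfold 4 (reflect across h@4): 32 holes -> [(0, 1), (0, 3), (0, 4), (0, 6), (1, 1), (1, 3), (1, 4), (1, 6), (2, 1), (2, 3), (2, 4), (2, 6), (3, 1), (3, 3), (3, 4), (3, 6), (4, 1), (4, 3), (4, 4), (4, 6), (5, 1), (5, 3), (5, 4), (5, 6), (6, 1), (6, 3), (6, 4), (6, 6), (7, 1), (7, 3), (7, 4), (7, 6)]

Answer: .O.OO.O.
.O.OO.O.
.O.OO.O.
.O.OO.O.
.O.OO.O.
.O.OO.O.
.O.OO.O.
.O.OO.O.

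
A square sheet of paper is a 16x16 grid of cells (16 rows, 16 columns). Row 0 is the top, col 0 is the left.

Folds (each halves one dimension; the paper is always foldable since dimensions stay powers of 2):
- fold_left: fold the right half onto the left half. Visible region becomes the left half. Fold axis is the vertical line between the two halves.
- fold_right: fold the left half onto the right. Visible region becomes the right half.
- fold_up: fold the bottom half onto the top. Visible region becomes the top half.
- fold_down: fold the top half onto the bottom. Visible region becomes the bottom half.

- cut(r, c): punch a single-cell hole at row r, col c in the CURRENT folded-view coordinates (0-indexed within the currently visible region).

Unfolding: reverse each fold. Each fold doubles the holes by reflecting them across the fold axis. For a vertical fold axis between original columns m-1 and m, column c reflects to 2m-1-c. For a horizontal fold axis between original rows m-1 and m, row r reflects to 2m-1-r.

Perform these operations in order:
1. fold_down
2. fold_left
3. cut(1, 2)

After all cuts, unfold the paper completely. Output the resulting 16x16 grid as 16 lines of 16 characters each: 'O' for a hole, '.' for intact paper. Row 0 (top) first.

Answer: ................
................
................
................
................
................
..O..........O..
................
................
..O..........O..
................
................
................
................
................
................

Derivation:
Op 1 fold_down: fold axis h@8; visible region now rows[8,16) x cols[0,16) = 8x16
Op 2 fold_left: fold axis v@8; visible region now rows[8,16) x cols[0,8) = 8x8
Op 3 cut(1, 2): punch at orig (9,2); cuts so far [(9, 2)]; region rows[8,16) x cols[0,8) = 8x8
Unfold 1 (reflect across v@8): 2 holes -> [(9, 2), (9, 13)]
Unfold 2 (reflect across h@8): 4 holes -> [(6, 2), (6, 13), (9, 2), (9, 13)]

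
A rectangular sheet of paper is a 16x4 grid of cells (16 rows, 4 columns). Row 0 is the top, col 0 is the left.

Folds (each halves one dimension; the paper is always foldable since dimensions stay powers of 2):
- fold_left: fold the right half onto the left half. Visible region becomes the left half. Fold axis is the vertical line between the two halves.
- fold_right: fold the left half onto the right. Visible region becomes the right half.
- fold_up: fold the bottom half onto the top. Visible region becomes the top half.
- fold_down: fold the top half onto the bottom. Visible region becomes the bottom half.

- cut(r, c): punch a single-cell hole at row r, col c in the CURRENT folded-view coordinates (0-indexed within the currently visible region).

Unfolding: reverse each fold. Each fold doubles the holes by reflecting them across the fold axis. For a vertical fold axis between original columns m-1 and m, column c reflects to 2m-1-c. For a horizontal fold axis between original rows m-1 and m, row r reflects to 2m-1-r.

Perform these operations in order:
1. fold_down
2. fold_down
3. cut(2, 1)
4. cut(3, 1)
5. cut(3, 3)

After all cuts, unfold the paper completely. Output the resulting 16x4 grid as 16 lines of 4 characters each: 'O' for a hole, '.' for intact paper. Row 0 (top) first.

Answer: .O.O
.O..
....
....
....
....
.O..
.O.O
.O.O
.O..
....
....
....
....
.O..
.O.O

Derivation:
Op 1 fold_down: fold axis h@8; visible region now rows[8,16) x cols[0,4) = 8x4
Op 2 fold_down: fold axis h@12; visible region now rows[12,16) x cols[0,4) = 4x4
Op 3 cut(2, 1): punch at orig (14,1); cuts so far [(14, 1)]; region rows[12,16) x cols[0,4) = 4x4
Op 4 cut(3, 1): punch at orig (15,1); cuts so far [(14, 1), (15, 1)]; region rows[12,16) x cols[0,4) = 4x4
Op 5 cut(3, 3): punch at orig (15,3); cuts so far [(14, 1), (15, 1), (15, 3)]; region rows[12,16) x cols[0,4) = 4x4
Unfold 1 (reflect across h@12): 6 holes -> [(8, 1), (8, 3), (9, 1), (14, 1), (15, 1), (15, 3)]
Unfold 2 (reflect across h@8): 12 holes -> [(0, 1), (0, 3), (1, 1), (6, 1), (7, 1), (7, 3), (8, 1), (8, 3), (9, 1), (14, 1), (15, 1), (15, 3)]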